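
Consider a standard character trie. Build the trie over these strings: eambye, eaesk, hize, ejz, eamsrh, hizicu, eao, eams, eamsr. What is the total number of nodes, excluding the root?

22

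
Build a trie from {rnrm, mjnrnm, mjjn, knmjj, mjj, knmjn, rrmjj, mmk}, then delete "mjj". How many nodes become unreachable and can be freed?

Walk "mjj" from the leaf back toward the root, removing each node that no remaining word uses.
Every node on "mjj" is still needed (e.g. by "mjjn"), so nothing is freed.
Nodes removed: 0

0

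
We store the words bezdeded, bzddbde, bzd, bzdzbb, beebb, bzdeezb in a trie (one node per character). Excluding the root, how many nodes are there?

24

Insert word by word; a character creates a node only if that edge doesn't already exist:
  "bezdeded" → 8 new (b, e, z, d, e, d, e, d)
  "bzddbde" → prefix "b" already present; 6 new (z, d, d, b, d, e)
  "bzd" → prefix "bzd" already present; 0 new (none)
  "bzdzbb" → prefix "bzd" already present; 3 new (z, b, b)
  "beebb" → prefix "be" already present; 3 new (e, b, b)
  "bzdeezb" → prefix "bzd" already present; 4 new (e, e, z, b)
Total nodes = 8 + 6 + 0 + 3 + 3 + 4 = 24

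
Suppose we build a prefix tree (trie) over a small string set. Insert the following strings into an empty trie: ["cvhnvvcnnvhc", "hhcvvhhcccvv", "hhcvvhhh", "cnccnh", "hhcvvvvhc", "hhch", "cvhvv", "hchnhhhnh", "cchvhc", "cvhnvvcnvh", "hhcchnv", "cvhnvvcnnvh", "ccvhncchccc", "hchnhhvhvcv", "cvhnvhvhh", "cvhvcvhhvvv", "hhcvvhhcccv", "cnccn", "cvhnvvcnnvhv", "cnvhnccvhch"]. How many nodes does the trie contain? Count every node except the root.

For each word, the new-node count is its length minus the longest prefix already in the trie:
  "cvhnvvcnnvhc" → 12 new (c, v, h, n, v, v, c, n, n, v, h, c)
  "hhcvvhhcccvv" → 12 new (h, h, c, v, v, h, h, c, c, c, v, v)
  "hhcvvhhh" → prefix "hhcvvhh" already present; 1 new (h)
  "cnccnh" → prefix "c" already present; 5 new (n, c, c, n, h)
  "hhcvvvvhc" → prefix "hhcvv" already present; 4 new (v, v, h, c)
  "hhch" → prefix "hhc" already present; 1 new (h)
  "cvhvv" → prefix "cvh" already present; 2 new (v, v)
  "hchnhhhnh" → prefix "h" already present; 8 new (c, h, n, h, h, h, n, h)
  "cchvhc" → prefix "c" already present; 5 new (c, h, v, h, c)
  "cvhnvvcnvh" → prefix "cvhnvvcn" already present; 2 new (v, h)
  "hhcchnv" → prefix "hhc" already present; 4 new (c, h, n, v)
  "cvhnvvcnnvh" → prefix "cvhnvvcnnvh" already present; 0 new (none)
  "ccvhncchccc" → prefix "cc" already present; 9 new (v, h, n, c, c, h, c, c, c)
  "hchnhhvhvcv" → prefix "hchnhh" already present; 5 new (v, h, v, c, v)
  "cvhnvhvhh" → prefix "cvhnv" already present; 4 new (h, v, h, h)
  "cvhvcvhhvvv" → prefix "cvhv" already present; 7 new (c, v, h, h, v, v, v)
  "hhcvvhhcccv" → prefix "hhcvvhhcccv" already present; 0 new (none)
  "cnccn" → prefix "cnccn" already present; 0 new (none)
  "cvhnvvcnnvhv" → prefix "cvhnvvcnnvh" already present; 1 new (v)
  "cnvhnccvhch" → prefix "cn" already present; 9 new (v, h, n, c, c, v, h, c, h)
Total nodes = 12 + 12 + 1 + 5 + 4 + 1 + 2 + 8 + 5 + 2 + 4 + 0 + 9 + 5 + 4 + 7 + 0 + 0 + 1 + 9 = 91

91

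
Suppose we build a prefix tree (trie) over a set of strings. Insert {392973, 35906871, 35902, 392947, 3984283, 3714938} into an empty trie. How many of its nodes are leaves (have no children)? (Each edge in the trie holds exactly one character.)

6

Leaves are exactly the stored words that no other stored word extends.
Those words: "35902", "35906871", "3714938", "392947", "392973", "3984283"
Leaf count: 6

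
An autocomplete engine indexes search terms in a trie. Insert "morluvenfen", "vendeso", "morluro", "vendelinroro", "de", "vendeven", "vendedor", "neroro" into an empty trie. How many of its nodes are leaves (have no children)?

A leaf is a node with no children — equivalently, the end of a word that is not a proper prefix of any other stored word.
Those words: "de", "morluro", "morluvenfen", "neroro", "vendedor", "vendelinroro", "vendeso", "vendeven"
Leaf count: 8

8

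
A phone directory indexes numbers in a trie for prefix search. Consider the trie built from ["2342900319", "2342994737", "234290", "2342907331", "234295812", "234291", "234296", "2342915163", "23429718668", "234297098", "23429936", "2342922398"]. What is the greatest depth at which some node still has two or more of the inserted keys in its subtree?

Equivalently: take the maximum, over all pairs, of their longest common prefix length.
"234290" and "2342900319" agree on "234290" (6 characters) before diverging; nothing deeper is shared.
Longest shared-prefix length: 6

6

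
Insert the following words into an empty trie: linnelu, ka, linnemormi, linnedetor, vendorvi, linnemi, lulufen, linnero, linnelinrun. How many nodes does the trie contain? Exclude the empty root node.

Trace insertions, counting only characters that open a new branch:
  "linnelu" → 7 new (l, i, n, n, e, l, u)
  "ka" → 2 new (k, a)
  "linnemormi" → prefix "linne" already present; 5 new (m, o, r, m, i)
  "linnedetor" → prefix "linne" already present; 5 new (d, e, t, o, r)
  "vendorvi" → 8 new (v, e, n, d, o, r, v, i)
  "linnemi" → prefix "linnem" already present; 1 new (i)
  "lulufen" → prefix "l" already present; 6 new (u, l, u, f, e, n)
  "linnero" → prefix "linne" already present; 2 new (r, o)
  "linnelinrun" → prefix "linnel" already present; 5 new (i, n, r, u, n)
Total nodes = 7 + 2 + 5 + 5 + 8 + 1 + 6 + 2 + 5 = 41

41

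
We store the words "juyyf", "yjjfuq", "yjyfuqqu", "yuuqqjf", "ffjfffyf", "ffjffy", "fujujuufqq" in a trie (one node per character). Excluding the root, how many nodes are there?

Count nodes per top-level branch (shared prefixes stored once):
  'f'-branch (ffjfffyf, ffjffy, fujujuufqq): 18 nodes
  'j'-branch (juyyf): 5 nodes
  'y'-branch (yjjfuq, yjyfuqqu, yuuqqjf): 18 nodes
Sum: 41

41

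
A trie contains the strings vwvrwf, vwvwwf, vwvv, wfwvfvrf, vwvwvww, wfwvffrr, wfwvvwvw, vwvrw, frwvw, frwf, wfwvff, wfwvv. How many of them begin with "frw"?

2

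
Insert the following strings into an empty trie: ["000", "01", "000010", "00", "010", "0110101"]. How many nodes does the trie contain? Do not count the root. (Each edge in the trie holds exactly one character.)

Count nodes per top-level branch (shared prefixes stored once):
  '0'-branch (00, 000, 000010, 01, 010, 0110101): 13 nodes
Sum: 13

13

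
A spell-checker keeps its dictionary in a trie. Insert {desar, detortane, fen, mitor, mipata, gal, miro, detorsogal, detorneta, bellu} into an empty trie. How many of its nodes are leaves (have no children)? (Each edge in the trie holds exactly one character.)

10

A leaf is a node with no children — equivalently, the end of a word that is not a proper prefix of any other stored word.
Those words: "bellu", "desar", "detorneta", "detorsogal", "detortane", "fen", "gal", "mipata", "miro", "mitor"
Leaf count: 10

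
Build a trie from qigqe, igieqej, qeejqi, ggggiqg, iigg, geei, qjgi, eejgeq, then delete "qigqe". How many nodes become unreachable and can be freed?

4

After clearing the end-marker at "qigqe", prune upward until reaching a node still needed by another word.
The suffix "igqe" (4 nodes) is used only by "qigqe"; the node for "q" still has the child "e", so pruning stops there.
Nodes removed: 4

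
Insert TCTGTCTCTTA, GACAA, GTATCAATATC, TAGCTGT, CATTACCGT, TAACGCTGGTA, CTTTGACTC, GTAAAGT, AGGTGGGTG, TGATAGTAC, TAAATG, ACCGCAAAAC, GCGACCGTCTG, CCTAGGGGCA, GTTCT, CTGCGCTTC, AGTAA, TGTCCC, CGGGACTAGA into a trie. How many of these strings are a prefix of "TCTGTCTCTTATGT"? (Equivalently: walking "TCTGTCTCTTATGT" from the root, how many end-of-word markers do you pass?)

Check each prefix of "TCTGTCTCTTATGT" against the stored set — each match is an end-marker on the path.
Prefixes of the query that are stored words: "TCTGTCTCTTA"
Count: 1

1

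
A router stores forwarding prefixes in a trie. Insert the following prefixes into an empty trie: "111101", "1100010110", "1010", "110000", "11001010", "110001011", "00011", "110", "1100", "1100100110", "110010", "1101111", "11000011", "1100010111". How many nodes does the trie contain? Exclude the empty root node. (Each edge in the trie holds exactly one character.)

Insert word by word; a character creates a node only if that edge doesn't already exist:
  "111101" → 6 new (1, 1, 1, 1, 0, 1)
  "1100010110" → prefix "11" already present; 8 new (0, 0, 0, 1, 0, 1, 1, 0)
  "1010" → prefix "1" already present; 3 new (0, 1, 0)
  "110000" → prefix "11000" already present; 1 new (0)
  "11001010" → prefix "1100" already present; 4 new (1, 0, 1, 0)
  "110001011" → prefix "110001011" already present; 0 new (none)
  "00011" → 5 new (0, 0, 0, 1, 1)
  "110" → prefix "110" already present; 0 new (none)
  "1100" → prefix "1100" already present; 0 new (none)
  "1100100110" → prefix "110010" already present; 4 new (0, 1, 1, 0)
  "110010" → prefix "110010" already present; 0 new (none)
  "1101111" → prefix "110" already present; 4 new (1, 1, 1, 1)
  "11000011" → prefix "110000" already present; 2 new (1, 1)
  "1100010111" → prefix "110001011" already present; 1 new (1)
Total nodes = 6 + 8 + 3 + 1 + 4 + 0 + 5 + 0 + 0 + 4 + 0 + 4 + 2 + 1 = 38

38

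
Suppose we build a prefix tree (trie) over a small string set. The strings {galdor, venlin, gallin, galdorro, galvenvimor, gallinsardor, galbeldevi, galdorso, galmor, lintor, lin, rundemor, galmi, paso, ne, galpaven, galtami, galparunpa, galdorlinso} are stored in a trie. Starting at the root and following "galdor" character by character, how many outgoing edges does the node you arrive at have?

3

The children of the "galdor" node are the distinct next characters among strings starting with "galdor".
Distinct next characters after "galdor": l, r, s.
That node has 3 child edges.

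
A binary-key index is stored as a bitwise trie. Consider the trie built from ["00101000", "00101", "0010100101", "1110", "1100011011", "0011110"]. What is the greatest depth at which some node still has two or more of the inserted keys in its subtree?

Equivalently: take the maximum, over all pairs, of their longest common prefix length.
"00101000" and "0010100101" agree on "0010100" (7 characters) before diverging; nothing deeper is shared.
Longest shared-prefix length: 7

7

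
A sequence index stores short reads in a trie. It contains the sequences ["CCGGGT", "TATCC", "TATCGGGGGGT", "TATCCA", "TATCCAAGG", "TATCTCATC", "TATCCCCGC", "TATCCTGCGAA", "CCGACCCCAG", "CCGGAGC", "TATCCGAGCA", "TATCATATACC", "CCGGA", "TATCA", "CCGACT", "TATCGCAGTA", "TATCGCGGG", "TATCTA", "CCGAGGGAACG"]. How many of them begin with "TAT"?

Traverse to the node for "TAT", then collect every word in that subtree.
Matches: "TATCA", "TATCATATACC", "TATCC", "TATCCA", "TATCCAAGG", "TATCCCCGC", "TATCCGAGCA", "TATCCTGCGAA", "TATCGCAGTA", "TATCGCGGG", "TATCGGGGGGT", "TATCTA", "TATCTCATC"
Count: 13

13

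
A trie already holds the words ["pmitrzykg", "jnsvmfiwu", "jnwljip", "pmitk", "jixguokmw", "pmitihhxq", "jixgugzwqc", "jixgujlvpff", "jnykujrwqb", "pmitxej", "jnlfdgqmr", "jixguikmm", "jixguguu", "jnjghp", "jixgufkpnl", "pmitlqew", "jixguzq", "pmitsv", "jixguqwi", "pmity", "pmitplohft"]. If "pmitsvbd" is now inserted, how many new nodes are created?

Walking "pmitsvbd" from the root, the first 6 characters ("pmitsv") follow existing edges; "b" is the first miss.
Each of the 2 remaining characters creates one node.

2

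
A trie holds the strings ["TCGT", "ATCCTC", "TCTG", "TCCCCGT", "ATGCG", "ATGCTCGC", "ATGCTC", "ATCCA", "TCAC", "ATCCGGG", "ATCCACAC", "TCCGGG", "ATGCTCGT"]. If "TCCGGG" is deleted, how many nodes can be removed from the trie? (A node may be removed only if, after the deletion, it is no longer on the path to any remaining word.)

3

A node on "TCCGGG"'s path can go only if nothing else ends at it or branches off below it.
The suffix "GGG" (3 nodes) is used only by "TCCGGG"; the node for "TCC" still has the child "C", so pruning stops there.
Nodes removed: 3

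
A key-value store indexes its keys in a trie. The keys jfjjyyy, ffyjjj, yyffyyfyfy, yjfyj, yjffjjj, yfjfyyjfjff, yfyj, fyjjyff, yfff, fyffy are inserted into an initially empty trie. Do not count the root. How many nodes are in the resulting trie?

For each word, the new-node count is its length minus the longest prefix already in the trie:
  "jfjjyyy" → 7 new (j, f, j, j, y, y, y)
  "ffyjjj" → 6 new (f, f, y, j, j, j)
  "yyffyyfyfy" → 10 new (y, y, f, f, y, y, f, y, f, y)
  "yjfyj" → prefix "y" already present; 4 new (j, f, y, j)
  "yjffjjj" → prefix "yjf" already present; 4 new (f, j, j, j)
  "yfjfyyjfjff" → prefix "y" already present; 10 new (f, j, f, y, y, j, f, j, f, f)
  "yfyj" → prefix "yf" already present; 2 new (y, j)
  "fyjjyff" → prefix "f" already present; 6 new (y, j, j, y, f, f)
  "yfff" → prefix "yf" already present; 2 new (f, f)
  "fyffy" → prefix "fy" already present; 3 new (f, f, y)
Total nodes = 7 + 6 + 10 + 4 + 4 + 10 + 2 + 6 + 2 + 3 = 54

54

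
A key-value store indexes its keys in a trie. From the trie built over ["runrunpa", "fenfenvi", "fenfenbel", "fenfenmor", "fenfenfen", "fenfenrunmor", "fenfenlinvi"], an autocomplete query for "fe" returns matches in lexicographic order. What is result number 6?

Filter for "fe…" and sort: "fenfenbel", "fenfenfen", "fenfenlinvi", "fenfenmor", "fenfenrunmor", "fenfenvi"
Position 6: fenfenvi

fenfenvi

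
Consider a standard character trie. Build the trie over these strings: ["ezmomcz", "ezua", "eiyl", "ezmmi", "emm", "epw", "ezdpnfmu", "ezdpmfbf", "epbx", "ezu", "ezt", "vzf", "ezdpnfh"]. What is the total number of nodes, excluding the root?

35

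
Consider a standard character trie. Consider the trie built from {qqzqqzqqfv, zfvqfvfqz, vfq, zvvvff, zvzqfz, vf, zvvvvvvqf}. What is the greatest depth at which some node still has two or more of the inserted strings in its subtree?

4

The deepest shared node is where two words last agree before diverging.
e.g. "zvvvff" and "zvvvvvvqf" share the prefix "zvvv" of length 4; no pair shares a longer one.
Longest shared-prefix length: 4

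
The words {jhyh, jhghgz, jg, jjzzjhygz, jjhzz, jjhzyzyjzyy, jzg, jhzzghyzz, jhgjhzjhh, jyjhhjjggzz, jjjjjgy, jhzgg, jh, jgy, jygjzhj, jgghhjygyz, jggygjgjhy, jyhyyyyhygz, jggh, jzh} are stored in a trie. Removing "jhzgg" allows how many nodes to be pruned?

2

A node on "jhzgg"'s path can go only if nothing else ends at it or branches off below it.
The suffix "gg" (2 nodes) is used only by "jhzgg"; the node for "jhz" still has the child "z", so pruning stops there.
Nodes removed: 2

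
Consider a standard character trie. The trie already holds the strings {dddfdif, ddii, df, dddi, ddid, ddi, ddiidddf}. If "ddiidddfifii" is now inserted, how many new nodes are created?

"ddiidddf" is already a path in the trie; the remaining "ifii" must be added.
Each of the 4 remaining characters creates one node.

4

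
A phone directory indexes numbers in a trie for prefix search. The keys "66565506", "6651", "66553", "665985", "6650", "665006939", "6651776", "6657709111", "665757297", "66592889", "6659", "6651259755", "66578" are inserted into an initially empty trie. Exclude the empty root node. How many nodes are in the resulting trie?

Trace insertions, counting only characters that open a new branch:
  "66565506" → 8 new (6, 6, 5, 6, 5, 5, 0, 6)
  "6651" → prefix "665" already present; 1 new (1)
  "66553" → prefix "665" already present; 2 new (5, 3)
  "665985" → prefix "665" already present; 3 new (9, 8, 5)
  "6650" → prefix "665" already present; 1 new (0)
  "665006939" → prefix "6650" already present; 5 new (0, 6, 9, 3, 9)
  "6651776" → prefix "6651" already present; 3 new (7, 7, 6)
  "6657709111" → prefix "665" already present; 7 new (7, 7, 0, 9, 1, 1, 1)
  "665757297" → prefix "6657" already present; 5 new (5, 7, 2, 9, 7)
  "66592889" → prefix "6659" already present; 4 new (2, 8, 8, 9)
  "6659" → prefix "6659" already present; 0 new (none)
  "6651259755" → prefix "6651" already present; 6 new (2, 5, 9, 7, 5, 5)
  "66578" → prefix "6657" already present; 1 new (8)
Total nodes = 8 + 1 + 2 + 3 + 1 + 5 + 3 + 7 + 5 + 4 + 0 + 6 + 1 = 46

46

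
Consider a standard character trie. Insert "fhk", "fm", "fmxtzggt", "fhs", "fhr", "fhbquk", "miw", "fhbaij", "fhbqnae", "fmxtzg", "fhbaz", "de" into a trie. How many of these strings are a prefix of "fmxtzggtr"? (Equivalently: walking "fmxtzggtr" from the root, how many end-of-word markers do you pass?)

3

Walk "fmxtzggtr" from the root; an end-of-word marker is hit whenever a stored word is a prefix of "fmxtzggtr".
Prefixes of the query that are stored words: "fm", "fmxtzg", "fmxtzggt"
Count: 3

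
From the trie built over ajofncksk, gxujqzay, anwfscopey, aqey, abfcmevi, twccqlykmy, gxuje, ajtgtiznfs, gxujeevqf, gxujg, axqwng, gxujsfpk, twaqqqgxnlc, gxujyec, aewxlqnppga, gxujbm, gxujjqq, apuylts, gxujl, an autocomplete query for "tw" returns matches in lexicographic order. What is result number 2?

DFS of the "tw" subtree visits, in order: "twaqqqgxnlc", "twccqlykmy"
Position 2: twccqlykmy

twccqlykmy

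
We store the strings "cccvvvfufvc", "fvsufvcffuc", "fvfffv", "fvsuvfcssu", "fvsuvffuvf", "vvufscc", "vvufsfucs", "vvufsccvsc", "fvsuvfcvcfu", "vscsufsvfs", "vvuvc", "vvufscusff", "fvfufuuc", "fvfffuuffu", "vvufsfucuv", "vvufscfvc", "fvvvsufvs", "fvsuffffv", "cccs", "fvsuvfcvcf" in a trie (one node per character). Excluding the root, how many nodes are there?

96

For each word, the new-node count is its length minus the longest prefix already in the trie:
  "cccvvvfufvc" → 11 new (c, c, c, v, v, v, f, u, f, v, c)
  "fvsufvcffuc" → 11 new (f, v, s, u, f, v, c, f, f, u, c)
  "fvfffv" → prefix "fv" already present; 4 new (f, f, f, v)
  "fvsuvfcssu" → prefix "fvsu" already present; 6 new (v, f, c, s, s, u)
  "fvsuvffuvf" → prefix "fvsuvf" already present; 4 new (f, u, v, f)
  "vvufscc" → 7 new (v, v, u, f, s, c, c)
  "vvufsfucs" → prefix "vvufs" already present; 4 new (f, u, c, s)
  "vvufsccvsc" → prefix "vvufscc" already present; 3 new (v, s, c)
  "fvsuvfcvcfu" → prefix "fvsuvfc" already present; 4 new (v, c, f, u)
  "vscsufsvfs" → prefix "v" already present; 9 new (s, c, s, u, f, s, v, f, s)
  "vvuvc" → prefix "vvu" already present; 2 new (v, c)
  "vvufscusff" → prefix "vvufsc" already present; 4 new (u, s, f, f)
  "fvfufuuc" → prefix "fvf" already present; 5 new (u, f, u, u, c)
  "fvfffuuffu" → prefix "fvfff" already present; 5 new (u, u, f, f, u)
  "vvufsfucuv" → prefix "vvufsfuc" already present; 2 new (u, v)
  "vvufscfvc" → prefix "vvufsc" already present; 3 new (f, v, c)
  "fvvvsufvs" → prefix "fv" already present; 7 new (v, v, s, u, f, v, s)
  "fvsuffffv" → prefix "fvsuf" already present; 4 new (f, f, f, v)
  "cccs" → prefix "ccc" already present; 1 new (s)
  "fvsuvfcvcf" → prefix "fvsuvfcvcf" already present; 0 new (none)
Total nodes = 11 + 11 + 4 + 6 + 4 + 7 + 4 + 3 + 4 + 9 + 2 + 4 + 5 + 5 + 2 + 3 + 7 + 4 + 1 + 0 = 96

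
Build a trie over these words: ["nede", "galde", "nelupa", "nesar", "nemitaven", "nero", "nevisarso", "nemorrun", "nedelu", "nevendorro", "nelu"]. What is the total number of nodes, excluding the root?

Insert word by word; a character creates a node only if that edge doesn't already exist:
  "nede" → 4 new (n, e, d, e)
  "galde" → 5 new (g, a, l, d, e)
  "nelupa" → prefix "ne" already present; 4 new (l, u, p, a)
  "nesar" → prefix "ne" already present; 3 new (s, a, r)
  "nemitaven" → prefix "ne" already present; 7 new (m, i, t, a, v, e, n)
  "nero" → prefix "ne" already present; 2 new (r, o)
  "nevisarso" → prefix "ne" already present; 7 new (v, i, s, a, r, s, o)
  "nemorrun" → prefix "nem" already present; 5 new (o, r, r, u, n)
  "nedelu" → prefix "nede" already present; 2 new (l, u)
  "nevendorro" → prefix "nev" already present; 7 new (e, n, d, o, r, r, o)
  "nelu" → prefix "nelu" already present; 0 new (none)
Total nodes = 4 + 5 + 4 + 3 + 7 + 2 + 7 + 5 + 2 + 7 + 0 = 46

46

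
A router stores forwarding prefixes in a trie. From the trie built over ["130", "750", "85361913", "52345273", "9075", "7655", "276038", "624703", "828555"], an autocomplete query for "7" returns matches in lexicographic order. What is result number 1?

750

Filter for "7…" and sort: "750", "7655"
The 1st is 750.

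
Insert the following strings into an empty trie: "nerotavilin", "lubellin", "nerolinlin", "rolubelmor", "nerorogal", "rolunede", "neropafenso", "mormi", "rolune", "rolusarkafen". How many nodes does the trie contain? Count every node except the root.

64

For each word, the new-node count is its length minus the longest prefix already in the trie:
  "nerotavilin" → 11 new (n, e, r, o, t, a, v, i, l, i, n)
  "lubellin" → 8 new (l, u, b, e, l, l, i, n)
  "nerolinlin" → prefix "nero" already present; 6 new (l, i, n, l, i, n)
  "rolubelmor" → 10 new (r, o, l, u, b, e, l, m, o, r)
  "nerorogal" → prefix "nero" already present; 5 new (r, o, g, a, l)
  "rolunede" → prefix "rolu" already present; 4 new (n, e, d, e)
  "neropafenso" → prefix "nero" already present; 7 new (p, a, f, e, n, s, o)
  "mormi" → 5 new (m, o, r, m, i)
  "rolune" → prefix "rolune" already present; 0 new (none)
  "rolusarkafen" → prefix "rolu" already present; 8 new (s, a, r, k, a, f, e, n)
Total nodes = 11 + 8 + 6 + 10 + 5 + 4 + 7 + 5 + 0 + 8 = 64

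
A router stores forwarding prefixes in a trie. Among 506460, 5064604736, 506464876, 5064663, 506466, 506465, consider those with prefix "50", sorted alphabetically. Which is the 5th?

506466

Filter for "50…" and sort: "506460", "5064604736", "506464876", "506465", "506466", "5064663"
The 5th is 506466.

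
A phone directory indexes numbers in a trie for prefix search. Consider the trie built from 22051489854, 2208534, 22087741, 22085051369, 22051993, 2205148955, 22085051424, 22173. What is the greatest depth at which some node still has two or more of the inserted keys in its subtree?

Equivalently: take the maximum, over all pairs, of their longest common prefix length.
"2205148955" and "22051489854" agree on "22051489" (8 characters) before diverging; nothing deeper is shared.
Longest shared-prefix length: 8

8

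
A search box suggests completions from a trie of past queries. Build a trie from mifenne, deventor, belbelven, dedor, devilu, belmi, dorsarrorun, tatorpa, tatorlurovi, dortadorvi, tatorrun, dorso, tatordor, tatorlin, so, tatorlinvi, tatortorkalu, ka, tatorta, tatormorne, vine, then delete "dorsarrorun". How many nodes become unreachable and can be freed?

A node on "dorsarrorun"'s path can go only if nothing else ends at it or branches off below it.
The suffix "arrorun" (7 nodes) is used only by "dorsarrorun"; the node for "dors" still has the child "o", so pruning stops there.
Nodes removed: 7

7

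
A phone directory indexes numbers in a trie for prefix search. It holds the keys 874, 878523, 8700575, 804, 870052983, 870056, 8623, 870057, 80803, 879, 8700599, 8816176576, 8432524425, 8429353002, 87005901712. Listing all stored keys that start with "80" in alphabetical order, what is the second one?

DFS of the "80" subtree visits, in order: "804", "80803"
The 2nd is 80803.

80803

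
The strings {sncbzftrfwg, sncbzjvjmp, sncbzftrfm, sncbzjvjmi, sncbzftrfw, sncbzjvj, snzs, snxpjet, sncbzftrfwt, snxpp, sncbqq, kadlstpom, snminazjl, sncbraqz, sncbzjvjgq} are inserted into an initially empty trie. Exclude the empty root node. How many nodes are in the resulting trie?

For each word, the new-node count is its length minus the longest prefix already in the trie:
  "sncbzftrfwg" → 11 new (s, n, c, b, z, f, t, r, f, w, g)
  "sncbzjvjmp" → prefix "sncbz" already present; 5 new (j, v, j, m, p)
  "sncbzftrfm" → prefix "sncbzftrf" already present; 1 new (m)
  "sncbzjvjmi" → prefix "sncbzjvjm" already present; 1 new (i)
  "sncbzftrfw" → prefix "sncbzftrfw" already present; 0 new (none)
  "sncbzjvj" → prefix "sncbzjvj" already present; 0 new (none)
  "snzs" → prefix "sn" already present; 2 new (z, s)
  "snxpjet" → prefix "sn" already present; 5 new (x, p, j, e, t)
  "sncbzftrfwt" → prefix "sncbzftrfw" already present; 1 new (t)
  "snxpp" → prefix "snxp" already present; 1 new (p)
  "sncbqq" → prefix "sncb" already present; 2 new (q, q)
  "kadlstpom" → 9 new (k, a, d, l, s, t, p, o, m)
  "snminazjl" → prefix "sn" already present; 7 new (m, i, n, a, z, j, l)
  "sncbraqz" → prefix "sncb" already present; 4 new (r, a, q, z)
  "sncbzjvjgq" → prefix "sncbzjvj" already present; 2 new (g, q)
Total nodes = 11 + 5 + 1 + 1 + 0 + 0 + 2 + 5 + 1 + 1 + 2 + 9 + 7 + 4 + 2 = 51

51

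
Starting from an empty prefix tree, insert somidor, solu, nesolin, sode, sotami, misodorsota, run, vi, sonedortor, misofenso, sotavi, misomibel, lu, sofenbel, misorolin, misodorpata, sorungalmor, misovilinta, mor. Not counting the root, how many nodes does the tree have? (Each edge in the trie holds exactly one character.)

93

Insert word by word; a character creates a node only if that edge doesn't already exist:
  "somidor" → 7 new (s, o, m, i, d, o, r)
  "solu" → prefix "so" already present; 2 new (l, u)
  "nesolin" → 7 new (n, e, s, o, l, i, n)
  "sode" → prefix "so" already present; 2 new (d, e)
  "sotami" → prefix "so" already present; 4 new (t, a, m, i)
  "misodorsota" → 11 new (m, i, s, o, d, o, r, s, o, t, a)
  "run" → 3 new (r, u, n)
  "vi" → 2 new (v, i)
  "sonedortor" → prefix "so" already present; 8 new (n, e, d, o, r, t, o, r)
  "misofenso" → prefix "miso" already present; 5 new (f, e, n, s, o)
  "sotavi" → prefix "sota" already present; 2 new (v, i)
  "misomibel" → prefix "miso" already present; 5 new (m, i, b, e, l)
  "lu" → 2 new (l, u)
  "sofenbel" → prefix "so" already present; 6 new (f, e, n, b, e, l)
  "misorolin" → prefix "miso" already present; 5 new (r, o, l, i, n)
  "misodorpata" → prefix "misodor" already present; 4 new (p, a, t, a)
  "sorungalmor" → prefix "so" already present; 9 new (r, u, n, g, a, l, m, o, r)
  "misovilinta" → prefix "miso" already present; 7 new (v, i, l, i, n, t, a)
  "mor" → prefix "m" already present; 2 new (o, r)
Total nodes = 7 + 2 + 7 + 2 + 4 + 11 + 3 + 2 + 8 + 5 + 2 + 5 + 2 + 6 + 5 + 4 + 9 + 7 + 2 = 93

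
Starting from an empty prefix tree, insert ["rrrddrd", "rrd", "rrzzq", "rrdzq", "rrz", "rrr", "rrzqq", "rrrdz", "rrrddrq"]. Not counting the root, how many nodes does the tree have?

Count nodes per top-level branch (shared prefixes stored once):
  'r'-branch (rrd, rrdzq, rrr, rrrddrd, rrrddrq, rrrdz, rrz, rrzqq, rrzzq): 17 nodes
Sum: 17

17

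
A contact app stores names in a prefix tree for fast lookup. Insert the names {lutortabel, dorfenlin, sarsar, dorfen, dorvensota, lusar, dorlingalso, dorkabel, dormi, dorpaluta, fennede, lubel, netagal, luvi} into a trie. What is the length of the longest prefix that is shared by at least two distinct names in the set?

Look for the deepest trie node that still has at least two words in its subtree.
"dorfen" and "dorfenlin" agree on "dorfen" (6 characters) before diverging; nothing deeper is shared.
Longest shared-prefix length: 6

6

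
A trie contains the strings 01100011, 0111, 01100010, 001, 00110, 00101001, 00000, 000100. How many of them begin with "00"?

Filter for entries beginning with "00":
Matches: "00000", "000100", "001", "00101001", "00110"
Count: 5

5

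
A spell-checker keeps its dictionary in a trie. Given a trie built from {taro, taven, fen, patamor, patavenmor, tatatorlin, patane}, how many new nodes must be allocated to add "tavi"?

1

The longest prefix of "tavi" already in the trie is "tav" (length 3).
New nodes needed: |"tavi"| − 3 = 4 − 3 = 1.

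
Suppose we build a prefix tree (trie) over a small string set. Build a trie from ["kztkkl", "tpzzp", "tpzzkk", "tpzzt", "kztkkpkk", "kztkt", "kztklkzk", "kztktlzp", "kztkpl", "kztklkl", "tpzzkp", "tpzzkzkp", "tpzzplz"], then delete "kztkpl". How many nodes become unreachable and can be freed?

After clearing the end-marker at "kztkpl", prune upward until reaching a node still needed by another word.
The suffix "pl" (2 nodes) is used only by "kztkpl"; the node for "kztk" still has the child "k", so pruning stops there.
Nodes removed: 2

2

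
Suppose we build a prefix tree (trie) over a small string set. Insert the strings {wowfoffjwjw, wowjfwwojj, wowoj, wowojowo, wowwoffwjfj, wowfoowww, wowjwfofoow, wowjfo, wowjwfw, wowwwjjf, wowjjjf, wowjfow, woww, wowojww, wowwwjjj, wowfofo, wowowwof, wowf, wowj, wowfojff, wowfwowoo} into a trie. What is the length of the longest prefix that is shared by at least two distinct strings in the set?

7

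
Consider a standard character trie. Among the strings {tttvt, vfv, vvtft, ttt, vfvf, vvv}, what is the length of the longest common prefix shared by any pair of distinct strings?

Look for the deepest trie node that still has at least two words in its subtree.
"ttt" and "tttvt" agree on "ttt" (3 characters) before diverging; nothing deeper is shared.
Longest shared-prefix length: 3

3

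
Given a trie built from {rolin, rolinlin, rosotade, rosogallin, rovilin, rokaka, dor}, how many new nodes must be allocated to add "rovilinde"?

The longest prefix of "rovilinde" already in the trie is "rovilin" (length 7).
New nodes needed: |"rovilinde"| − 7 = 9 − 7 = 2.

2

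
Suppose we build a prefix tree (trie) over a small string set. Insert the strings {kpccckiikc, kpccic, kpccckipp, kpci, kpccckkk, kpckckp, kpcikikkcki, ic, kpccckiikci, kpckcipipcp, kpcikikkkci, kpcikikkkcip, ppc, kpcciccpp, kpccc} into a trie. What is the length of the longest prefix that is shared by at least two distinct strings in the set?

11

The deepest shared node is where two words last agree before diverging.
e.g. "kpcikikkkci" and "kpcikikkkcip" share the prefix "kpcikikkkci" of length 11; no pair shares a longer one.
Longest shared-prefix length: 11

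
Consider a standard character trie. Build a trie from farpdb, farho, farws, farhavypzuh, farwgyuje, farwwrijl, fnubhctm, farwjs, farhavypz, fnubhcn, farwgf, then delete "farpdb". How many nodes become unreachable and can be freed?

Walk "farpdb" from the leaf back toward the root, removing each node that no remaining word uses.
The suffix "pdb" (3 nodes) is used only by "farpdb"; the node for "far" still has the child "h", so pruning stops there.
Nodes removed: 3

3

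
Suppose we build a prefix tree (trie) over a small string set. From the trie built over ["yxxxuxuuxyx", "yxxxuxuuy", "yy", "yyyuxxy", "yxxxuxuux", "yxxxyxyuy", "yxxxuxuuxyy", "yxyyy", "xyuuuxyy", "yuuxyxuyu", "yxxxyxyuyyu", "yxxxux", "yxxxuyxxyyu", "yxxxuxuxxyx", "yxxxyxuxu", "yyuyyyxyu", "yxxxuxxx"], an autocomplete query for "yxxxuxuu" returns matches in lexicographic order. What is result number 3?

yxxxuxuuxyy

Filter for "yxxxuxuu…" and sort: "yxxxuxuux", "yxxxuxuuxyx", "yxxxuxuuxyy", "yxxxuxuuy"
Position 3: yxxxuxuuxyy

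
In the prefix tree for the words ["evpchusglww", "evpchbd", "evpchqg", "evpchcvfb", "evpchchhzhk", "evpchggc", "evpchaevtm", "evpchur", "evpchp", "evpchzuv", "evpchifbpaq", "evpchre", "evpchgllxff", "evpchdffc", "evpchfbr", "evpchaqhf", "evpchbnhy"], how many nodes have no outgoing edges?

Leaves are exactly the stored words that no other stored word extends.
Those words: "evpchaevtm", "evpchaqhf", "evpchbd", "evpchbnhy", "evpchchhzhk", "evpchcvfb", "evpchdffc", "evpchfbr", "evpchggc", "evpchgllxff", "evpchifbpaq", "evpchp", "evpchqg", "evpchre", "evpchur", "evpchusglww", "evpchzuv"
Leaf count: 17

17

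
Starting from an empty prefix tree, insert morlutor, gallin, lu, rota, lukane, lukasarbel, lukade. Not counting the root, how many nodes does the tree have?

For each word, the new-node count is its length minus the longest prefix already in the trie:
  "morlutor" → 8 new (m, o, r, l, u, t, o, r)
  "gallin" → 6 new (g, a, l, l, i, n)
  "lu" → 2 new (l, u)
  "rota" → 4 new (r, o, t, a)
  "lukane" → prefix "lu" already present; 4 new (k, a, n, e)
  "lukasarbel" → prefix "luka" already present; 6 new (s, a, r, b, e, l)
  "lukade" → prefix "luka" already present; 2 new (d, e)
Total nodes = 8 + 6 + 2 + 4 + 4 + 6 + 2 = 32

32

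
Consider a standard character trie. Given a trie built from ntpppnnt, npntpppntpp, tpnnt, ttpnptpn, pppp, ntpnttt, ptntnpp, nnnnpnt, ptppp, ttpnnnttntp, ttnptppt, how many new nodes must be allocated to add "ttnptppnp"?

"ttnptpp" is already a path in the trie; the remaining "np" must be added.
New nodes needed: |"ttnptppnp"| − 7 = 9 − 7 = 2.

2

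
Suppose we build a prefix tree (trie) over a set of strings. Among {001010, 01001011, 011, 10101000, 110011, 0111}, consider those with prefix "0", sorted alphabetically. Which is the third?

011

DFS of the "0" subtree visits, in order: "001010", "01001011", "011", "0111"
Position 3: 011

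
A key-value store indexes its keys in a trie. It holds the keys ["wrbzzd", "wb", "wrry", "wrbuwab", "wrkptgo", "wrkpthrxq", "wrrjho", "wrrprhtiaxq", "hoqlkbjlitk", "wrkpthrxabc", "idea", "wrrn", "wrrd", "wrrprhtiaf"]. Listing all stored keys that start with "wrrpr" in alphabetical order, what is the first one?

Words with prefix "wrrpr", in lexicographic order: "wrrprhtiaf", "wrrprhtiaxq"
The 1st is wrrprhtiaf.

wrrprhtiaf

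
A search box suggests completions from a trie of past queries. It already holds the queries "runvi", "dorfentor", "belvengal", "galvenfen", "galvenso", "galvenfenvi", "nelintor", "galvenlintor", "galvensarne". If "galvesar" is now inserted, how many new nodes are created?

Walking "galvesar" from the root, the first 5 characters ("galve") follow existing edges; "s" is the first miss.
New nodes needed: |"galvesar"| − 5 = 8 − 5 = 3.

3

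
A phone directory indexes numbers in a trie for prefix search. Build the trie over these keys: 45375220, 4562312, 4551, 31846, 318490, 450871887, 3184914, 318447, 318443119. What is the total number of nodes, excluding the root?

For each word, the new-node count is its length minus the longest prefix already in the trie:
  "45375220" → 8 new (4, 5, 3, 7, 5, 2, 2, 0)
  "4562312" → prefix "45" already present; 5 new (6, 2, 3, 1, 2)
  "4551" → prefix "45" already present; 2 new (5, 1)
  "31846" → 5 new (3, 1, 8, 4, 6)
  "318490" → prefix "3184" already present; 2 new (9, 0)
  "450871887" → prefix "45" already present; 7 new (0, 8, 7, 1, 8, 8, 7)
  "3184914" → prefix "31849" already present; 2 new (1, 4)
  "318447" → prefix "3184" already present; 2 new (4, 7)
  "318443119" → prefix "31844" already present; 4 new (3, 1, 1, 9)
Total nodes = 8 + 5 + 2 + 5 + 2 + 7 + 2 + 2 + 4 = 37

37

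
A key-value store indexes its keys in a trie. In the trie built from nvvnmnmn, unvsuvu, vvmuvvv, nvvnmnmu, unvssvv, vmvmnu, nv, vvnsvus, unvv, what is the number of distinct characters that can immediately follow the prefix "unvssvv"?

0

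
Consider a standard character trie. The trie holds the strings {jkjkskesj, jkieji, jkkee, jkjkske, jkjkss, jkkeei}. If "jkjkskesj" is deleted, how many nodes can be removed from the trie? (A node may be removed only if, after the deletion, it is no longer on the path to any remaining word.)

2

A node on "jkjkskesj"'s path can go only if nothing else ends at it or branches off below it.
The suffix "sj" (2 nodes) is used only by "jkjkskesj"; "jkjkske" is itself a stored word, so pruning stops there.
Nodes removed: 2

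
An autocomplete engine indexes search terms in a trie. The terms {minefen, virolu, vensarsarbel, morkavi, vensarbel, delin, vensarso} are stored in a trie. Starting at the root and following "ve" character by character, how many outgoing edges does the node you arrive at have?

Walk "ve" from the root, arriving at one node.
Characters that immediately follow "ve" among the stored strings: {n}.
That node has 1 child edge.

1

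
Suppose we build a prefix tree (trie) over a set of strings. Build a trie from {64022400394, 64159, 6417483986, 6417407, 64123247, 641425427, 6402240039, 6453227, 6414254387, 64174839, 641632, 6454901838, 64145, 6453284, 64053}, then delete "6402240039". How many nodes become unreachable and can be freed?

After clearing the end-marker at "6402240039", prune upward until reaching a node still needed by another word.
Every node on "6402240039" is still needed (e.g. by "64022400394"), so nothing is freed.
Nodes removed: 0

0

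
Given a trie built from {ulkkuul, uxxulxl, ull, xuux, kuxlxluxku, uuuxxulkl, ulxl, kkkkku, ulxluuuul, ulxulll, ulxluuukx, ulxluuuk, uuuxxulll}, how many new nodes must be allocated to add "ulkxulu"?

4

Walking "ulkxulu" from the root, the first 3 characters ("ulk") follow existing edges; "x" is the first miss.
New nodes needed: |"ulkxulu"| − 3 = 7 − 3 = 4.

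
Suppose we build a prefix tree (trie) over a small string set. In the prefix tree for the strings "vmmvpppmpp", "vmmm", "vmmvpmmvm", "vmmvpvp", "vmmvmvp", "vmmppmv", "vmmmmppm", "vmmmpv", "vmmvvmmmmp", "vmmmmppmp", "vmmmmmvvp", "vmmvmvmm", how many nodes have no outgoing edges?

10

A leaf is a node with no children — equivalently, the end of a word that is not a proper prefix of any other stored word.
Those words: "vmmmmmvvp", "vmmmmppmp", "vmmmpv", "vmmppmv", "vmmvmvmm", "vmmvmvp", "vmmvpmmvm", "vmmvpppmpp", "vmmvpvp", "vmmvvmmmmp"
Leaf count: 10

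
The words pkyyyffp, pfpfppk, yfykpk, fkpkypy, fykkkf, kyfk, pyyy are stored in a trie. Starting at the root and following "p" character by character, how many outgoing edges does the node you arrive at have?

Follow the path "p" to its node, then look at its outgoing edges.
Distinct next characters after "p": f, k, y.
That node has 3 child edges.

3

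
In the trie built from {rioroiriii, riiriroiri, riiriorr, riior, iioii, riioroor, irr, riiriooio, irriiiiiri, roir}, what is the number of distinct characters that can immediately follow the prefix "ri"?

2

The children of the "ri" node are the distinct next characters among strings starting with "ri".
Distinct next characters after "ri": i, o.
That node has 2 child edges.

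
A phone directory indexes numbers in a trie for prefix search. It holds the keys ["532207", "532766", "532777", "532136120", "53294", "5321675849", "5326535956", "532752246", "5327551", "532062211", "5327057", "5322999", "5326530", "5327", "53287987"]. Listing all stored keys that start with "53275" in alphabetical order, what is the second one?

5327551

DFS of the "53275" subtree visits, in order: "532752246", "5327551"
The 2nd is 5327551.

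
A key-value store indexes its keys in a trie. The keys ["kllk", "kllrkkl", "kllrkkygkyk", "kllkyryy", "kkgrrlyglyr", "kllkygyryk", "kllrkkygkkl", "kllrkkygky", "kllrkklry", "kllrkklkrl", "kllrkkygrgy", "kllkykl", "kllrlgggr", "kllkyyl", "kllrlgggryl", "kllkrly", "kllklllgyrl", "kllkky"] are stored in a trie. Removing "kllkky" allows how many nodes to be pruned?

After clearing the end-marker at "kllkky", prune upward until reaching a node still needed by another word.
The suffix "ky" (2 nodes) is used only by "kllkky"; the node for "kllk" still has the child "y", so pruning stops there.
Nodes removed: 2

2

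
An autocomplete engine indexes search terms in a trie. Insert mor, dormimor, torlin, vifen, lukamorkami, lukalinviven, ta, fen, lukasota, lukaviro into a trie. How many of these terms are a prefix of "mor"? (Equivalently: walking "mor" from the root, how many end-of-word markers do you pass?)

Check each prefix of "mor" against the stored set — each match is an end-marker on the path.
Prefixes of the query that are stored words: "mor"
Count: 1

1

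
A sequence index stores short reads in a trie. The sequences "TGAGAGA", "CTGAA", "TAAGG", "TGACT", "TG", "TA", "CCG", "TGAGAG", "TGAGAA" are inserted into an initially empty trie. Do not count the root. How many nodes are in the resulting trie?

Trie structure (* marks end of a word):
(root)
├─ C
│  ├─ C
│  │  └─ G *
│  └─ T
│     └─ G
│        └─ A
│           └─ A *
└─ T
   ├─ A *
   │  └─ A
   │     └─ G
   │        └─ G *
   └─ G *
      └─ A
         ├─ C
         │  └─ T *
         └─ G
            └─ A
               ├─ A *
               └─ G *
                  └─ A *
Counting every labelled node above: 21.

21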